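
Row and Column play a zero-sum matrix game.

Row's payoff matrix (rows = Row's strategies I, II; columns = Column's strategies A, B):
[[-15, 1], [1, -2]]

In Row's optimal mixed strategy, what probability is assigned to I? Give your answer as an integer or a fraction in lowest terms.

Row minima are -15 and -2, so Row's maximin is -2; column maxima are 1 and 1, so Column's minimax is 1. These differ, so the equilibrium is in mixed strategies.
Let Row play I with probability p. Column is indifferent when −15p + (1−p) = p − 2(1−p), giving p = 3/19.

3/19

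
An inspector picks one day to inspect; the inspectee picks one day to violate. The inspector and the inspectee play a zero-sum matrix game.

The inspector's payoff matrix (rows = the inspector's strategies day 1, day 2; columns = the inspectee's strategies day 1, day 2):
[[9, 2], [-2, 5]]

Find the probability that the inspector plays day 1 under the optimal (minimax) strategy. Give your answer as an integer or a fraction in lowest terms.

Row minima are 2 and -2, so the inspector's maximin is 2; column maxima are 9 and 5, so the inspectee's minimax is 5. These differ, so the equilibrium is in mixed strategies.
Let the inspector play day 1 with probability p. The inspectee is indifferent when 9p − 2(1−p) = 2p + 5(1−p), giving p = 1/2.

1/2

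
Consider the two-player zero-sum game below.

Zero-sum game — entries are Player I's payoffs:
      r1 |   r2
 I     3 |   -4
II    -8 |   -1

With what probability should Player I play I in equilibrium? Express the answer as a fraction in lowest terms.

1/2

Row minima are -4 and -8, so Player I's maximin is -4; column maxima are 3 and -1, so Player II's minimax is -1. These differ, so the equilibrium is in mixed strategies.
Let Player I play I with probability p. Player II is indifferent when 3p − 8(1−p) = −4p − (1−p), giving p = 1/2.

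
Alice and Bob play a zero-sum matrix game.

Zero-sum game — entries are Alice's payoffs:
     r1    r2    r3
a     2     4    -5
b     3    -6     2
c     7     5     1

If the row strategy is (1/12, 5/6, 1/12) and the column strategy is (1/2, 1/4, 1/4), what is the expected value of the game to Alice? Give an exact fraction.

43/48

Against (1/2, 1/4, 1/4), each row's expected payoff is a: 3/4; b: 1/2; c: 5.
Taking the (1/12, 5/6, 1/12)-weighted average: (1/12)·(3/4) + (5/6)·(1/2) + (1/12)·(5) = 43/48.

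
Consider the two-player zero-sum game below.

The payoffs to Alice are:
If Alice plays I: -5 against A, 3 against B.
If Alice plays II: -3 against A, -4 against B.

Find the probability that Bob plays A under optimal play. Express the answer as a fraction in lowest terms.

7/9

Row minima are -5 and -4, so Alice's maximin is -4; column maxima are -3 and 3, so Bob's minimax is -3. These differ, so the equilibrium is in mixed strategies.
Let Bob play A with probability q. Alice is indifferent when −5q + 3(1−q) = −3q − 4(1−q), giving q = 7/9.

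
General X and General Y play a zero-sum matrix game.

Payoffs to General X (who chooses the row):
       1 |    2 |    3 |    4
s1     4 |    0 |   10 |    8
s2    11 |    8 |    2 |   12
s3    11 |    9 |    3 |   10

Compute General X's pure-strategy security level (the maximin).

3

The worst-case payoff for each row is s1: 0, s2: 2, s3: 3.
The best of these is 3.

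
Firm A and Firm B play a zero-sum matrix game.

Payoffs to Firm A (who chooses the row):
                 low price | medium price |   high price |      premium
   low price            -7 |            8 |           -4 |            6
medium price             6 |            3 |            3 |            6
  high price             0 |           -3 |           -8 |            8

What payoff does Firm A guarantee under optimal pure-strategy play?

Row minima: -7, 3, -8 → Firm A's maximin is 3.
Column maxima: 6, 8, 3, 8 → Firm B's minimax is 3.
They coincide at (medium price, high price), so the value is 3.

3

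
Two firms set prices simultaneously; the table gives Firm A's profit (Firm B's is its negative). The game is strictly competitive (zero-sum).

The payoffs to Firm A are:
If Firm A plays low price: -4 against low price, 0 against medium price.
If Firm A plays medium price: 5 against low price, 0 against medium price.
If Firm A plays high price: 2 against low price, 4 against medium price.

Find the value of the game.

20/7

Row low price is strictly dominated by row high price, so Firm A never plays it.
The remaining 2×2 game on (medium price, high price) × (low price, medium price) has no saddle point. Let Firm A play medium price with probability p; indifference gives 5p + 2(1−p) = 4(1−p), so p = 2/7.
Similarly Firm B's optimal q on low price is 4/7, and the value is 5·(4/7) + (0)·(3/7) = 20/7.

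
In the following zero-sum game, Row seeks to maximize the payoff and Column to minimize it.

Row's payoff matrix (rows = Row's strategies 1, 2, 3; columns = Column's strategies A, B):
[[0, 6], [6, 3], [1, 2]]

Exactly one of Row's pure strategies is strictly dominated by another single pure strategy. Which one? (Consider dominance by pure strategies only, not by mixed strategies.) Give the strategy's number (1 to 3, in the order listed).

3

Compare 3 with 2: 6 > 1, 3 > 2.
So 2 strictly dominates 3 for Row; 3 is strictly dominated.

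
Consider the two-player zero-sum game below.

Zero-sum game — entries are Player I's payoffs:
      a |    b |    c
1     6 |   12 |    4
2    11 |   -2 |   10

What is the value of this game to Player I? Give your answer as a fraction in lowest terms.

32/5

Column a is strictly dominated by c for Player II (it gives Player I more in every row).
The remaining 2×2 game on (1, 2) × (b, c) has no saddle point. Let Player I play 1 with probability p; indifference gives 12p − 2(1−p) = 4p + 10(1−p), so p = 3/5.
Similarly Player II's optimal q on b is 3/10, and the value is 12·(3/10) + (4)·(7/10) = 32/5.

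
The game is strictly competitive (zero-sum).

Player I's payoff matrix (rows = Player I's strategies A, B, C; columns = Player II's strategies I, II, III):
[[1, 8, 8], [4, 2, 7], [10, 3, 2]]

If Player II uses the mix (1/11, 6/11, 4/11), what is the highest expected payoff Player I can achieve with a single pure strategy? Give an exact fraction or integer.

81/11

A: (1)·(1/11) + (8)·(6/11) + (8)·(4/11) = 81/11.
B: (4)·(1/11) + (2)·(6/11) + (7)·(4/11) = 4.
C: (10)·(1/11) + (3)·(6/11) + (2)·(4/11) = 36/11.
The best pure response is A with expected payoff 81/11.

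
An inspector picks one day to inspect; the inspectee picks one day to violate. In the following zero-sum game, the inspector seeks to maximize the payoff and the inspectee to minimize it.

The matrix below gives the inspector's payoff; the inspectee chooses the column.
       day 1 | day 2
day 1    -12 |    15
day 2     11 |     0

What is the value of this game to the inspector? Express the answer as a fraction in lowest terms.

165/38

Row minima are -12 and 0, so the inspector's maximin is 0; column maxima are 11 and 15, so the inspectee's minimax is 11. These differ, so the equilibrium is in mixed strategies.
Let the inspector play day 1 with probability p. The inspectee is indifferent when −12p + 11(1−p) = 15p, giving p = 11/38.
Let the inspectee play day 1 with probability q. The inspector is indifferent when −12q + 15(1−q) = 11q, giving q = 15/38.
The value is -12·(15/38) + (15)·(23/38) = 165/38.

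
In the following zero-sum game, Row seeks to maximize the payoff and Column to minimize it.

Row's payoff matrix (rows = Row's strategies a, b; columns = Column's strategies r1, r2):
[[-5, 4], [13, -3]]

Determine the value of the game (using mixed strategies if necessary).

37/25

Row minima are -5 and -3, so Row's maximin is -3; column maxima are 13 and 4, so Column's minimax is 4. These differ, so the equilibrium is in mixed strategies.
Let Row play a with probability p. Column is indifferent when −5p + 13(1−p) = 4p − 3(1−p), giving p = 16/25.
Let Column play r1 with probability q. Row is indifferent when −5q + 4(1−q) = 13q − 3(1−q), giving q = 7/25.
The value is -5·(7/25) + (4)·(18/25) = 37/25.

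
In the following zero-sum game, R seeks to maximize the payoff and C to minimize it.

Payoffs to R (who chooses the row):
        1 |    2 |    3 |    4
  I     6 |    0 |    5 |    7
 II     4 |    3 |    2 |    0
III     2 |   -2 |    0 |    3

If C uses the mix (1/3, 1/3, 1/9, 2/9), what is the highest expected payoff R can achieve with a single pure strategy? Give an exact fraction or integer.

37/9

I: (6)·(1/3) + (0)·(1/3) + (5)·(1/9) + (7)·(2/9) = 37/9.
II: (4)·(1/3) + (3)·(1/3) + (2)·(1/9) + (0)·(2/9) = 23/9.
III: (2)·(1/3) + (-2)·(1/3) + (0)·(1/9) + (3)·(2/9) = 2/3.
The best pure response is I with expected payoff 37/9.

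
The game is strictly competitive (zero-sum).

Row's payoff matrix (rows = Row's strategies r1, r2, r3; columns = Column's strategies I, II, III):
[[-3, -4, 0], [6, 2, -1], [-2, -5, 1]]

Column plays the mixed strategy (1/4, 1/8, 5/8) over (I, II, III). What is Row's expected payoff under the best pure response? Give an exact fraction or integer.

9/8

r1: (-3)·(1/4) + (-4)·(1/8) + (0)·(5/8) = -5/4.
r2: (6)·(1/4) + (2)·(1/8) + (-1)·(5/8) = 9/8.
r3: (-2)·(1/4) + (-5)·(1/8) + (1)·(5/8) = -1/2.
The best pure response is r2 with expected payoff 9/8.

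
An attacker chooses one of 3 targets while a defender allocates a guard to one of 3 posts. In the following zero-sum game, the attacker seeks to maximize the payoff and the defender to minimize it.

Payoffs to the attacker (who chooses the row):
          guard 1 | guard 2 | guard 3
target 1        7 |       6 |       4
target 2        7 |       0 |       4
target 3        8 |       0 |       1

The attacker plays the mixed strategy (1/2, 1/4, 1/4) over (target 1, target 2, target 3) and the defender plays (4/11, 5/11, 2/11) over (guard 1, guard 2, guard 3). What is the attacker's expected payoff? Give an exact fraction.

101/22

Against (4/11, 5/11, 2/11), each row's expected payoff is target 1: 6; target 2: 36/11; target 3: 34/11.
Taking the (1/2, 1/4, 1/4)-weighted average: (1/2)·(6) + (1/4)·(36/11) + (1/4)·(34/11) = 101/22.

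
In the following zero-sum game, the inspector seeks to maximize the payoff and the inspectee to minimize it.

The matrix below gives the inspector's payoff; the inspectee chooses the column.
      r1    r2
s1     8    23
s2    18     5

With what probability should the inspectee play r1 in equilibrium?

Row minima are 8 and 5, so the inspector's maximin is 8; column maxima are 18 and 23, so the inspectee's minimax is 18. These differ, so the equilibrium is in mixed strategies.
Let the inspectee play r1 with probability q. The inspector is indifferent when 8q + 23(1−q) = 18q + 5(1−q), giving q = 9/14.

9/14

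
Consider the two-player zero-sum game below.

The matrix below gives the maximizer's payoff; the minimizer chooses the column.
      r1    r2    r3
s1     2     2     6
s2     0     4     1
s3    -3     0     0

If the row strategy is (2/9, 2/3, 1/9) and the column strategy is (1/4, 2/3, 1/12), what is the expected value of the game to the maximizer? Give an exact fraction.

Against (1/4, 2/3, 1/12), each row's expected payoff is s1: 7/3; s2: 11/4; s3: -3/4.
Taking the (2/9, 2/3, 1/9)-weighted average: (2/9)·(7/3) + (2/3)·(11/4) + (1/9)·(-3/4) = 245/108.

245/108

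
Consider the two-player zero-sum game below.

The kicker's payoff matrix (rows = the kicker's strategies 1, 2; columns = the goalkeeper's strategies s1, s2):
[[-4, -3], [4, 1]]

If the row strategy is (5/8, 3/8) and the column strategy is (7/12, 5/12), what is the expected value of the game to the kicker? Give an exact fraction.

Against (7/12, 5/12), each row's expected payoff is 1: -43/12; 2: 11/4.
Taking the (5/8, 3/8)-weighted average: (5/8)·(-43/12) + (3/8)·(11/4) = -29/24.

-29/24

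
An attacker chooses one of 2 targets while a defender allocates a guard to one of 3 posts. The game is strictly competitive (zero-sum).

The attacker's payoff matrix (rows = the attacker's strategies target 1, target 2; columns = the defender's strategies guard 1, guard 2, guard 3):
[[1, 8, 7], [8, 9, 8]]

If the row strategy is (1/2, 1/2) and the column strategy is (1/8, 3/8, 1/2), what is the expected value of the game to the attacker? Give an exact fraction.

15/2

Against (1/8, 3/8, 1/2), each row's expected payoff is target 1: 53/8; target 2: 67/8.
Taking the (1/2, 1/2)-weighted average: (1/2)·(53/8) + (1/2)·(67/8) = 15/2.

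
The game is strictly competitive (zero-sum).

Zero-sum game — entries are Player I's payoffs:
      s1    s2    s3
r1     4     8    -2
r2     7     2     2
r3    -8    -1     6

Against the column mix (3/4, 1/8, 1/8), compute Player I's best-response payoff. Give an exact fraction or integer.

r1: (4)·(3/4) + (8)·(1/8) + (-2)·(1/8) = 15/4.
r2: (7)·(3/4) + (2)·(1/8) + (2)·(1/8) = 23/4.
r3: (-8)·(3/4) + (-1)·(1/8) + (6)·(1/8) = -43/8.
The best pure response is r2 with expected payoff 23/4.

23/4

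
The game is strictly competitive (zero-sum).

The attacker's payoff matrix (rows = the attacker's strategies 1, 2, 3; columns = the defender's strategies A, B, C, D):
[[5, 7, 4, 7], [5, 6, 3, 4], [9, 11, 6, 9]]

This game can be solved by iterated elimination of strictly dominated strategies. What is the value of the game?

Column D is strictly dominated by C for the defender (4<7, 3<4, 6<9); eliminate D.
Column A is strictly dominated by C for the defender (4<5, 3<5, 6<9); eliminate A.
Column B is strictly dominated by C for the defender (4<7, 3<6, 6<11); eliminate B.
Row 1 is strictly dominated by row 3 (6>4); eliminate 1.
Row 2 is strictly dominated by row 3 (6>3); eliminate 2.
Only (3, C) remains, with payoff 6.

6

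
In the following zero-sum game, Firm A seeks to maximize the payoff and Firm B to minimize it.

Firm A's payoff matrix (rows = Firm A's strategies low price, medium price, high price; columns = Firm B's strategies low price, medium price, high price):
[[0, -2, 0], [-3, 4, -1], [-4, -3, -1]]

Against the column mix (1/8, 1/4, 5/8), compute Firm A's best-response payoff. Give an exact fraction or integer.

low price: (0)·(1/8) + (-2)·(1/4) + (0)·(5/8) = -1/2.
medium price: (-3)·(1/8) + (4)·(1/4) + (-1)·(5/8) = 0.
high price: (-4)·(1/8) + (-3)·(1/4) + (-1)·(5/8) = -15/8.
The best pure response is medium price with expected payoff 0.

0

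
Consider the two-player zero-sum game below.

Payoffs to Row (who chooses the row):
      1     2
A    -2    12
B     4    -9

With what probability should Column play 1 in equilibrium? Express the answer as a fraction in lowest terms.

7/9

Row minima are -2 and -9, so Row's maximin is -2; column maxima are 4 and 12, so Column's minimax is 4. These differ, so the equilibrium is in mixed strategies.
Let Column play 1 with probability q. Row is indifferent when −2q + 12(1−q) = 4q − 9(1−q), giving q = 7/9.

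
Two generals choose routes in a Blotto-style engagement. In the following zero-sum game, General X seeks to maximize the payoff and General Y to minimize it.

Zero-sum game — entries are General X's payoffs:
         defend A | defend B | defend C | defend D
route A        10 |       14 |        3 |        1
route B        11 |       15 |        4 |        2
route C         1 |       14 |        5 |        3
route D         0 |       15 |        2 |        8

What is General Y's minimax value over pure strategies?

The worst case (largest entry) in each column is defend A: 11, defend B: 15, defend C: 5, defend D: 8.
The best (smallest) of these is 5.

5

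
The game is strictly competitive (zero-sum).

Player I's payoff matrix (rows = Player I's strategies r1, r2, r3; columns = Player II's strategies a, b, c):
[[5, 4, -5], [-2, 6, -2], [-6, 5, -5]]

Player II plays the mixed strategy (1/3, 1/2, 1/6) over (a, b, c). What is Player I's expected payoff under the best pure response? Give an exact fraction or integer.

r1: (5)·(1/3) + (4)·(1/2) + (-5)·(1/6) = 17/6.
r2: (-2)·(1/3) + (6)·(1/2) + (-2)·(1/6) = 2.
r3: (-6)·(1/3) + (5)·(1/2) + (-5)·(1/6) = -1/3.
The best pure response is r1 with expected payoff 17/6.

17/6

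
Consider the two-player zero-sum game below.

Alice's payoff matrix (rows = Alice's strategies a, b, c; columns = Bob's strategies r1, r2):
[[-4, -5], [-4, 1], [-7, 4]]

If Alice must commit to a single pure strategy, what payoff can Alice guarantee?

The worst-case payoff for each row is a: -5, b: -4, c: -7.
The best of these is -4.

-4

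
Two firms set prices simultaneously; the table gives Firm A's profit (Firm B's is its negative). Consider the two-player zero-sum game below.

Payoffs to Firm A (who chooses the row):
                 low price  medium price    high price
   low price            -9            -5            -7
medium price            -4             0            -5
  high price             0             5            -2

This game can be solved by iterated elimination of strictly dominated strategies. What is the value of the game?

-2

Column medium price is strictly dominated by low price for Firm B (-9<-5, -4<0, 0<5); eliminate medium price.
Row medium price is strictly dominated by row high price (0>-4, -2>-5); eliminate medium price.
Row low price is strictly dominated by row high price (0>-9, -2>-7); eliminate low price.
Column low price is strictly dominated by high price for Firm B (-2<0); eliminate low price.
Only (high price, high price) remains, with payoff -2.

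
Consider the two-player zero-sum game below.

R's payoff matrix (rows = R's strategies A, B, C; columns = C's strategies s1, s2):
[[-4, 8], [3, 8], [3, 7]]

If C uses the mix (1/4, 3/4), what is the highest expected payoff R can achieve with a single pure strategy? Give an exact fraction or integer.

27/4

A: (-4)·(1/4) + (8)·(3/4) = 5.
B: (3)·(1/4) + (8)·(3/4) = 27/4.
C: (3)·(1/4) + (7)·(3/4) = 6.
The best pure response is B with expected payoff 27/4.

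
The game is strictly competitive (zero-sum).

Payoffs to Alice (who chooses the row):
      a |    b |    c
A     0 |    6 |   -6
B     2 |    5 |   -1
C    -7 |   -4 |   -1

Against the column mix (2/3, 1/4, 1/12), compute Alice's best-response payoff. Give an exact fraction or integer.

A: (0)·(2/3) + (6)·(1/4) + (-6)·(1/12) = 1.
B: (2)·(2/3) + (5)·(1/4) + (-1)·(1/12) = 5/2.
C: (-7)·(2/3) + (-4)·(1/4) + (-1)·(1/12) = -23/4.
The best pure response is B with expected payoff 5/2.

5/2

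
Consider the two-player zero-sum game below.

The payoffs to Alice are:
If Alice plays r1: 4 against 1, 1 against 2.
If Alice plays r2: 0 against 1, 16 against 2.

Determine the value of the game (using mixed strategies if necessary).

Row minima are 1 and 0, so Alice's maximin is 1; column maxima are 4 and 16, so Bob's minimax is 4. These differ, so the equilibrium is in mixed strategies.
Let Alice play r1 with probability p. Bob is indifferent when 4p = p + 16(1−p), giving p = 16/19.
Let Bob play 1 with probability q. Alice is indifferent when 4q + (1−q) = 16(1−q), giving q = 15/19.
The value is 4·(15/19) + (1)·(4/19) = 64/19.

64/19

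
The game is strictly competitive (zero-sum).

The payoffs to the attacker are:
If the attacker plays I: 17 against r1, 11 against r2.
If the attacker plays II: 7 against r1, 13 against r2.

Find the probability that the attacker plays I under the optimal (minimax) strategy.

Row minima are 11 and 7, so the attacker's maximin is 11; column maxima are 17 and 13, so the defender's minimax is 13. These differ, so the equilibrium is in mixed strategies.
Let the attacker play I with probability p. The defender is indifferent when 17p + 7(1−p) = 11p + 13(1−p), giving p = 1/2.

1/2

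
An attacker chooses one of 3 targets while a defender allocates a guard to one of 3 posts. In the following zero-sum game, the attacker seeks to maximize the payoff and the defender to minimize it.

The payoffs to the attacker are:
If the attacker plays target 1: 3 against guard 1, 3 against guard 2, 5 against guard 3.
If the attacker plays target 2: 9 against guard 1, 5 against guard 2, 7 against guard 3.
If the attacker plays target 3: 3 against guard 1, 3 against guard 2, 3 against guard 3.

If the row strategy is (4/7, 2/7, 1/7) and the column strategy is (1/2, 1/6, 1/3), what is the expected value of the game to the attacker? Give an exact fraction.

Against (1/2, 1/6, 1/3), each row's expected payoff is target 1: 11/3; target 2: 23/3; target 3: 3.
Taking the (4/7, 2/7, 1/7)-weighted average: (4/7)·(11/3) + (2/7)·(23/3) + (1/7)·(3) = 33/7.

33/7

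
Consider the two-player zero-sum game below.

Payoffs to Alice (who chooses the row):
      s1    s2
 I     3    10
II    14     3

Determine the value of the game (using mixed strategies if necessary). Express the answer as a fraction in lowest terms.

131/18

Row minima are 3 and 3, so Alice's maximin is 3; column maxima are 14 and 10, so Bob's minimax is 10. These differ, so the equilibrium is in mixed strategies.
Let Alice play I with probability p. Bob is indifferent when 3p + 14(1−p) = 10p + 3(1−p), giving p = 11/18.
Let Bob play s1 with probability q. Alice is indifferent when 3q + 10(1−q) = 14q + 3(1−q), giving q = 7/18.
The value is 3·(7/18) + (10)·(11/18) = 131/18.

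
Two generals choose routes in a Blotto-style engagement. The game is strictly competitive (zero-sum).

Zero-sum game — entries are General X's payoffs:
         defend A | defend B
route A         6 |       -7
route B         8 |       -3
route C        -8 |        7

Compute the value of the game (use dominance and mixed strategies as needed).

Row route A is strictly dominated by row route B, so General X never plays it.
The remaining 2×2 game on (route B, route C) × (defend A, defend B) has no saddle point. Let General X play route B with probability p; indifference gives 8p − 8(1−p) = −3p + 7(1−p), so p = 15/26.
Similarly General Y's optimal q on defend A is 5/13, and the value is 8·(5/13) + (-3)·(8/13) = 16/13.

16/13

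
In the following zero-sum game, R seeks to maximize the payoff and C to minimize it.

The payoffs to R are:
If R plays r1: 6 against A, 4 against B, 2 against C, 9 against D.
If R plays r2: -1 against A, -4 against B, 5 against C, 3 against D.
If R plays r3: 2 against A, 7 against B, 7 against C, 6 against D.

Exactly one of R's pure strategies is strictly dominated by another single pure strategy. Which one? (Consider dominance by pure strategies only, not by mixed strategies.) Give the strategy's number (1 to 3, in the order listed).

2

Compare r2 with r3: 2 > -1, 7 > -4, 7 > 5, 6 > 3.
So r3 strictly dominates r2 for R; r2 is strictly dominated.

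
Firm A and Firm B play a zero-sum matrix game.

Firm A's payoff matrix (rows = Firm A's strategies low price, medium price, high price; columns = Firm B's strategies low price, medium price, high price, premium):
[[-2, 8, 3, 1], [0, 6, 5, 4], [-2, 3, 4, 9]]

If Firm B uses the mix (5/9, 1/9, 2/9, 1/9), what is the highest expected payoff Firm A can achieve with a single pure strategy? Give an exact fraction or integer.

20/9

low price: (-2)·(5/9) + (8)·(1/9) + (3)·(2/9) + (1)·(1/9) = 5/9.
medium price: (0)·(5/9) + (6)·(1/9) + (5)·(2/9) + (4)·(1/9) = 20/9.
high price: (-2)·(5/9) + (3)·(1/9) + (4)·(2/9) + (9)·(1/9) = 10/9.
The best pure response is medium price with expected payoff 20/9.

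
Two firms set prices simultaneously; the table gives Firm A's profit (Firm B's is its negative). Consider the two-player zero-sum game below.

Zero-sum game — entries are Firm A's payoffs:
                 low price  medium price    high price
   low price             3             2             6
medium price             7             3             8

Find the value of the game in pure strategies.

Row minima: 2, 3 → Firm A's maximin is 3.
Column maxima: 7, 3, 8 → Firm B's minimax is 3.
They coincide at (medium price, medium price), so the value is 3.

3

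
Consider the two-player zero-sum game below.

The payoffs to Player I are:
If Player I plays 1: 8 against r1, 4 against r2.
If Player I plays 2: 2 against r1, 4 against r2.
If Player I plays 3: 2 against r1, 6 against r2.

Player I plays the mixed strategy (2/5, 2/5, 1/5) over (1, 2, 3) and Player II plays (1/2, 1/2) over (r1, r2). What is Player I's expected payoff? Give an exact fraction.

Against (1/2, 1/2), each row's expected payoff is 1: 6; 2: 3; 3: 4.
Taking the (2/5, 2/5, 1/5)-weighted average: (2/5)·(6) + (2/5)·(3) + (1/5)·(4) = 22/5.

22/5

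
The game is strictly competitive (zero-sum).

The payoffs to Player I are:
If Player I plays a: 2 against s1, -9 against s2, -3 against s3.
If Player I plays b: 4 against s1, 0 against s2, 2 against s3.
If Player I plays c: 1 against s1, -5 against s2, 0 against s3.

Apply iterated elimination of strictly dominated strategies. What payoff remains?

Column s1 is strictly dominated by s2 for Player II (-9<2, 0<4, -5<1); eliminate s1.
Row a is strictly dominated by row b (0>-9, 2>-3); eliminate a.
Row c is strictly dominated by row b (0>-5, 2>0); eliminate c.
Column s3 is strictly dominated by s2 for Player II (0<2); eliminate s3.
Only (b, s2) remains, with payoff 0.

0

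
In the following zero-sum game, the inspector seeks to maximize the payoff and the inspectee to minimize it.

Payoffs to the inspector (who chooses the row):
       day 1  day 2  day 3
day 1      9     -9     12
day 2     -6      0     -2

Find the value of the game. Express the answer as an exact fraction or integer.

Column day 3 is strictly dominated by day 1 for the inspectee (it gives the inspector more in every row).
The remaining 2×2 game on (day 1, day 2) × (day 1, day 2) has no saddle point. Let the inspector play day 1 with probability p; indifference gives 9p − 6(1−p) = −9p, so p = 1/4.
Similarly the inspectee's optimal q on day 1 is 3/8, and the value is 9·(3/8) + (-9)·(5/8) = -9/4.

-9/4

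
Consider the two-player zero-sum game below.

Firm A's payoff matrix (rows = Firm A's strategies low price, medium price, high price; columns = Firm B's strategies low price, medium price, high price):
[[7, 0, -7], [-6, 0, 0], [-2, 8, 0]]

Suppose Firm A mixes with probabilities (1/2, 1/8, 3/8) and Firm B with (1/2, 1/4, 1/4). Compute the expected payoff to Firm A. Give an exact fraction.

Against (1/2, 1/4, 1/4), each row's expected payoff is low price: 7/4; medium price: -3; high price: 1.
Taking the (1/2, 1/8, 3/8)-weighted average: (1/2)·(7/4) + (1/8)·(-3) + (3/8)·(1) = 7/8.

7/8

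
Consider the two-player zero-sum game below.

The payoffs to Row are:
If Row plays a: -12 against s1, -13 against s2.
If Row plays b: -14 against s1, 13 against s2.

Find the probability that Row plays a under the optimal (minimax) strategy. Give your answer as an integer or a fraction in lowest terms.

Row minima are -13 and -14, so Row's maximin is -13; column maxima are -12 and 13, so Column's minimax is -12. These differ, so the equilibrium is in mixed strategies.
Let Row play a with probability p. Column is indifferent when −12p − 14(1−p) = −13p + 13(1−p), giving p = 27/28.

27/28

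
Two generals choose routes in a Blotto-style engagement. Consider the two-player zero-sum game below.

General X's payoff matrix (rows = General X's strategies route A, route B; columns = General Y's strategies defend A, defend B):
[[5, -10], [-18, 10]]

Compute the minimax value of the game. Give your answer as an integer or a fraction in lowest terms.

Row minima are -10 and -18, so General X's maximin is -10; column maxima are 5 and 10, so General Y's minimax is 5. These differ, so the equilibrium is in mixed strategies.
Let General X play route A with probability p. General Y is indifferent when 5p − 18(1−p) = −10p + 10(1−p), giving p = 28/43.
Let General Y play defend A with probability q. General X is indifferent when 5q − 10(1−q) = −18q + 10(1−q), giving q = 20/43.
The value is 5·(20/43) + (-10)·(23/43) = -130/43.

-130/43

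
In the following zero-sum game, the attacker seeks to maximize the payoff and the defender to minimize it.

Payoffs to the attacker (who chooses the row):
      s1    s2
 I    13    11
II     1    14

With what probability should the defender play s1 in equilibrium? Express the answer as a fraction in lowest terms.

Row minima are 11 and 1, so the attacker's maximin is 11; column maxima are 13 and 14, so the defender's minimax is 13. These differ, so the equilibrium is in mixed strategies.
Let the defender play s1 with probability q. The attacker is indifferent when 13q + 11(1−q) = q + 14(1−q), giving q = 1/5.

1/5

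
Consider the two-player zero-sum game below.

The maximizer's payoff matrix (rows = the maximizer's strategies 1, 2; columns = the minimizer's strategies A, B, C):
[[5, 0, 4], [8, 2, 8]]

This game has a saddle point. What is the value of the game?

Row minima: 0, 2 → the maximizer's maximin is 2.
Column maxima: 8, 2, 8 → the minimizer's minimax is 2.
They coincide at (2, B), so the value is 2.

2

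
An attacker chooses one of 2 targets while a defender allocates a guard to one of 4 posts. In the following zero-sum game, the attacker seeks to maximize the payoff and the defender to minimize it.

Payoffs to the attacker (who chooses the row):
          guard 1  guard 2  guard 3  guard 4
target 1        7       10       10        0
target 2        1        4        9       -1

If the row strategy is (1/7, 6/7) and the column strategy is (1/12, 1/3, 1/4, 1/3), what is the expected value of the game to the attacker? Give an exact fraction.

Against (1/12, 1/3, 1/4, 1/3), each row's expected payoff is target 1: 77/12; target 2: 10/3.
Taking the (1/7, 6/7)-weighted average: (1/7)·(77/12) + (6/7)·(10/3) = 317/84.

317/84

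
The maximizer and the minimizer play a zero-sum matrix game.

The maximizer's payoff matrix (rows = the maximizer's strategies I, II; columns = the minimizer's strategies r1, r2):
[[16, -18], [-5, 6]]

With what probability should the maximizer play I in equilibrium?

11/45

Row minima are -18 and -5, so the maximizer's maximin is -5; column maxima are 16 and 6, so the minimizer's minimax is 6. These differ, so the equilibrium is in mixed strategies.
Let the maximizer play I with probability p. The minimizer is indifferent when 16p − 5(1−p) = −18p + 6(1−p), giving p = 11/45.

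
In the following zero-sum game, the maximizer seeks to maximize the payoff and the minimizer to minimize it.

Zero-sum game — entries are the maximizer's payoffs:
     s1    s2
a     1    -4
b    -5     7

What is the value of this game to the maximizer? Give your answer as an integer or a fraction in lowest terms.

Row minima are -4 and -5, so the maximizer's maximin is -4; column maxima are 1 and 7, so the minimizer's minimax is 1. These differ, so the equilibrium is in mixed strategies.
Let the maximizer play a with probability p. The minimizer is indifferent when p − 5(1−p) = −4p + 7(1−p), giving p = 12/17.
Let the minimizer play s1 with probability q. The maximizer is indifferent when q − 4(1−q) = −5q + 7(1−q), giving q = 11/17.
The value is 1·(11/17) + (-4)·(6/17) = -13/17.

-13/17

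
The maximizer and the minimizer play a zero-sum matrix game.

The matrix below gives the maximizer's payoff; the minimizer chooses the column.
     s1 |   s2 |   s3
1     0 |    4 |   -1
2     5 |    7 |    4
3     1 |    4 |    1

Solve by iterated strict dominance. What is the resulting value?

Column s2 is strictly dominated by s1 for the minimizer (0<4, 5<7, 1<4); eliminate s2.
Row 1 is strictly dominated by row 2 (5>0, 4>-1); eliminate 1.
Row 3 is strictly dominated by row 2 (5>1, 4>1); eliminate 3.
Column s1 is strictly dominated by s3 for the minimizer (4<5); eliminate s1.
Only (2, s3) remains, with payoff 4.

4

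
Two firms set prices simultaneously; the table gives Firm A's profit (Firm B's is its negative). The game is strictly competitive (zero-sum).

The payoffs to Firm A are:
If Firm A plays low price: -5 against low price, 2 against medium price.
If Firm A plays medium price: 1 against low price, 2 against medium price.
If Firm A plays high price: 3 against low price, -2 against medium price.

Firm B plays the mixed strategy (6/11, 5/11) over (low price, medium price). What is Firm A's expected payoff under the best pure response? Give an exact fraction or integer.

low price: (-5)·(6/11) + (2)·(5/11) = -20/11.
medium price: (1)·(6/11) + (2)·(5/11) = 16/11.
high price: (3)·(6/11) + (-2)·(5/11) = 8/11.
The best pure response is medium price with expected payoff 16/11.

16/11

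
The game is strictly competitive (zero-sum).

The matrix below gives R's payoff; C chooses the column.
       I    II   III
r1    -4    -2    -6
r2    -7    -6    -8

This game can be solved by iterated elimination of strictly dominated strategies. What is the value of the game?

Column II is strictly dominated by I for C (-4<-2, -7<-6); eliminate II.
Row r2 is strictly dominated by row r1 (-4>-7, -6>-8); eliminate r2.
Column I is strictly dominated by III for C (-6<-4); eliminate I.
Only (r1, III) remains, with payoff -6.

-6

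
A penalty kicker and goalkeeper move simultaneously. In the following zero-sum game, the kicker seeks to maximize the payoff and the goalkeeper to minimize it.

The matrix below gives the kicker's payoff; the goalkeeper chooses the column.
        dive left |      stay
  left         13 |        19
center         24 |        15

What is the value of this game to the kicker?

Row minima are 13 and 15, so the kicker's maximin is 15; column maxima are 24 and 19, so the goalkeeper's minimax is 19. These differ, so the equilibrium is in mixed strategies.
Let the kicker play left with probability p. The goalkeeper is indifferent when 13p + 24(1−p) = 19p + 15(1−p), giving p = 3/5.
Let the goalkeeper play dive left with probability q. The kicker is indifferent when 13q + 19(1−q) = 24q + 15(1−q), giving q = 4/15.
The value is 13·(4/15) + (19)·(11/15) = 87/5.

87/5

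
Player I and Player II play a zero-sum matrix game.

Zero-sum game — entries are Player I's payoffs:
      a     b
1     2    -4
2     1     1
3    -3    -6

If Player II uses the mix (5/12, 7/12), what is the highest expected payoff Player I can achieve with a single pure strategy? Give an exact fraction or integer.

1: (2)·(5/12) + (-4)·(7/12) = -3/2.
2: (1)·(5/12) + (1)·(7/12) = 1.
3: (-3)·(5/12) + (-6)·(7/12) = -19/4.
The best pure response is 2 with expected payoff 1.

1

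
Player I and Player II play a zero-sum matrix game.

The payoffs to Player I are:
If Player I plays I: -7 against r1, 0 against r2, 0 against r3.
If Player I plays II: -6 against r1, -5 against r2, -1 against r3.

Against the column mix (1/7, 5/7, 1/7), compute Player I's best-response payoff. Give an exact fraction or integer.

I: (-7)·(1/7) + (0)·(5/7) + (0)·(1/7) = -1.
II: (-6)·(1/7) + (-5)·(5/7) + (-1)·(1/7) = -32/7.
The best pure response is I with expected payoff -1.

-1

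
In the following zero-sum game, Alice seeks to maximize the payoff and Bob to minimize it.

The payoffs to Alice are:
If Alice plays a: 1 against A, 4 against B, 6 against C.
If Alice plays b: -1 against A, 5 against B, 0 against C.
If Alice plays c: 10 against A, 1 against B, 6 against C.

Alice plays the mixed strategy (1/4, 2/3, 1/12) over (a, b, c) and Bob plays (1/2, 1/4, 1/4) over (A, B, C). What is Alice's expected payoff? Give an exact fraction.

Against (1/2, 1/4, 1/4), each row's expected payoff is a: 3; b: 3/4; c: 27/4.
Taking the (1/4, 2/3, 1/12)-weighted average: (1/4)·(3) + (2/3)·(3/4) + (1/12)·(27/4) = 29/16.

29/16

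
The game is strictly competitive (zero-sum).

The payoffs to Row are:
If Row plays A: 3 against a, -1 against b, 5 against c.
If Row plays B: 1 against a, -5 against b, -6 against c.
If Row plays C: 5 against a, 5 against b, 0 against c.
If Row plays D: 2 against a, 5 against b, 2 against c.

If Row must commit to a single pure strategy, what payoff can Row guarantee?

2

The worst-case payoff for each row is A: -1, B: -6, C: 0, D: 2.
The best of these is 2.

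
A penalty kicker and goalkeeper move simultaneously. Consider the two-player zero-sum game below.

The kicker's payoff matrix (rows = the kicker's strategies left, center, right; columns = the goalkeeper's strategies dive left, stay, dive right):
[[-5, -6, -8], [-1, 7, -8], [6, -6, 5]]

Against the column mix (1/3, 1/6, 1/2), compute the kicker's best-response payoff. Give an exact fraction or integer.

left: (-5)·(1/3) + (-6)·(1/6) + (-8)·(1/2) = -20/3.
center: (-1)·(1/3) + (7)·(1/6) + (-8)·(1/2) = -19/6.
right: (6)·(1/3) + (-6)·(1/6) + (5)·(1/2) = 7/2.
The best pure response is right with expected payoff 7/2.

7/2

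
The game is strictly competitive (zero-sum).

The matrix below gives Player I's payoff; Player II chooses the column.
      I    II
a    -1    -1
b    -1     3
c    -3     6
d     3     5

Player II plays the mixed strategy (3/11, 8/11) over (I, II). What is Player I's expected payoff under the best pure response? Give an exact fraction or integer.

a: (-1)·(3/11) + (-1)·(8/11) = -1.
b: (-1)·(3/11) + (3)·(8/11) = 21/11.
c: (-3)·(3/11) + (6)·(8/11) = 39/11.
d: (3)·(3/11) + (5)·(8/11) = 49/11.
The best pure response is d with expected payoff 49/11.

49/11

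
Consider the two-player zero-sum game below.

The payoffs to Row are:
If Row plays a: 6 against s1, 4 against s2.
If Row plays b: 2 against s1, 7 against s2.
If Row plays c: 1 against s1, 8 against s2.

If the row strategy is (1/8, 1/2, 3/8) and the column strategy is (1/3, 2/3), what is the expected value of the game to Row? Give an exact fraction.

Against (1/3, 2/3), each row's expected payoff is a: 14/3; b: 16/3; c: 17/3.
Taking the (1/8, 1/2, 3/8)-weighted average: (1/8)·(14/3) + (1/2)·(16/3) + (3/8)·(17/3) = 43/8.

43/8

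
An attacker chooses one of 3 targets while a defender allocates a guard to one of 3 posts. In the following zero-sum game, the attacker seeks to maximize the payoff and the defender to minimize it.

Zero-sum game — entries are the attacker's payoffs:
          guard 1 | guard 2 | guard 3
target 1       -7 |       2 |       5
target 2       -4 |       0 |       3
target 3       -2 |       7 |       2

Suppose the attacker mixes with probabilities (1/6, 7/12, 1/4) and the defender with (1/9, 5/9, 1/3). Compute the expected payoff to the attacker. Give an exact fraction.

47/27

Against (1/9, 5/9, 1/3), each row's expected payoff is target 1: 2; target 2: 5/9; target 3: 13/3.
Taking the (1/6, 7/12, 1/4)-weighted average: (1/6)·(2) + (7/12)·(5/9) + (1/4)·(13/3) = 47/27.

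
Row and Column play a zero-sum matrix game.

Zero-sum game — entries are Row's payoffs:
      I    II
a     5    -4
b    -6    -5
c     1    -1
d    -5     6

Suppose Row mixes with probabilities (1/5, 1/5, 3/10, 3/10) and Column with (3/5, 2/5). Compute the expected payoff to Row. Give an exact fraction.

-24/25

Against (3/5, 2/5), each row's expected payoff is a: 7/5; b: -28/5; c: 1/5; d: -3/5.
Taking the (1/5, 1/5, 3/10, 3/10)-weighted average: (1/5)·(7/5) + (1/5)·(-28/5) + (3/10)·(1/5) + (3/10)·(-3/5) = -24/25.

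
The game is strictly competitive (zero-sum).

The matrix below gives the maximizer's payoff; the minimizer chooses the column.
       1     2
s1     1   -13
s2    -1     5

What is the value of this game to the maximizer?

-2/5

Row minima are -13 and -1, so the maximizer's maximin is -1; column maxima are 1 and 5, so the minimizer's minimax is 1. These differ, so the equilibrium is in mixed strategies.
Let the maximizer play s1 with probability p. The minimizer is indifferent when p − (1−p) = −13p + 5(1−p), giving p = 3/10.
Let the minimizer play 1 with probability q. The maximizer is indifferent when q − 13(1−q) = −q + 5(1−q), giving q = 9/10.
The value is 1·(9/10) + (-13)·(1/10) = -2/5.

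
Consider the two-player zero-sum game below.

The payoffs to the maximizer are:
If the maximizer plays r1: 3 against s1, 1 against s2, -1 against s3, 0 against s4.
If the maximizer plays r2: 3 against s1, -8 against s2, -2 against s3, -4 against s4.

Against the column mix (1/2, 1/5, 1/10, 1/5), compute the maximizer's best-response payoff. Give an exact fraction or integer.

r1: (3)·(1/2) + (1)·(1/5) + (-1)·(1/10) + (0)·(1/5) = 8/5.
r2: (3)·(1/2) + (-8)·(1/5) + (-2)·(1/10) + (-4)·(1/5) = -11/10.
The best pure response is r1 with expected payoff 8/5.

8/5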